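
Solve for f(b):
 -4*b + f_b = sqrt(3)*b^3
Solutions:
 f(b) = C1 + sqrt(3)*b^4/4 + 2*b^2


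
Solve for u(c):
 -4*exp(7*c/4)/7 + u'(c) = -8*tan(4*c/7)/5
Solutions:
 u(c) = C1 + 16*exp(7*c/4)/49 + 14*log(cos(4*c/7))/5


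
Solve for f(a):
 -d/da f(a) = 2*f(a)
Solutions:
 f(a) = C1*exp(-2*a)


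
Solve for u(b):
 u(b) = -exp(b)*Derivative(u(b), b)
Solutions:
 u(b) = C1*exp(exp(-b))


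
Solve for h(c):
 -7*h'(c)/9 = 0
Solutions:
 h(c) = C1


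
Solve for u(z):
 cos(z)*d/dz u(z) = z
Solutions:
 u(z) = C1 + Integral(z/cos(z), z)


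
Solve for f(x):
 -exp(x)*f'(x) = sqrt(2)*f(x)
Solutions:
 f(x) = C1*exp(sqrt(2)*exp(-x))


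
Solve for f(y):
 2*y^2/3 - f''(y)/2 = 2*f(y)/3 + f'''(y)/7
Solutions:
 f(y) = C1*exp(y*(-14 + 7*7^(2/3)/(12*sqrt(85) + 121)^(1/3) + 7^(1/3)*(12*sqrt(85) + 121)^(1/3))/12)*sin(sqrt(3)*7^(1/3)*y*(-(12*sqrt(85) + 121)^(1/3) + 7*7^(1/3)/(12*sqrt(85) + 121)^(1/3))/12) + C2*exp(y*(-14 + 7*7^(2/3)/(12*sqrt(85) + 121)^(1/3) + 7^(1/3)*(12*sqrt(85) + 121)^(1/3))/12)*cos(sqrt(3)*7^(1/3)*y*(-(12*sqrt(85) + 121)^(1/3) + 7*7^(1/3)/(12*sqrt(85) + 121)^(1/3))/12) + C3*exp(-y*(7*7^(2/3)/(12*sqrt(85) + 121)^(1/3) + 7 + 7^(1/3)*(12*sqrt(85) + 121)^(1/3))/6) + y^2 - 3/2


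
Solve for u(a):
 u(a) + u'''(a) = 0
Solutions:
 u(a) = C3*exp(-a) + (C1*sin(sqrt(3)*a/2) + C2*cos(sqrt(3)*a/2))*exp(a/2)


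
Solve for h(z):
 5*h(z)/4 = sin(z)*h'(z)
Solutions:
 h(z) = C1*(cos(z) - 1)^(5/8)/(cos(z) + 1)^(5/8)


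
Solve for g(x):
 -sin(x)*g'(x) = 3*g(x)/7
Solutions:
 g(x) = C1*(cos(x) + 1)^(3/14)/(cos(x) - 1)^(3/14)


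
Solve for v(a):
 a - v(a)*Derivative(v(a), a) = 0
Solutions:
 v(a) = -sqrt(C1 + a^2)
 v(a) = sqrt(C1 + a^2)


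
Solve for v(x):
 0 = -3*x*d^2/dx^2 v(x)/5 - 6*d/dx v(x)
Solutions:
 v(x) = C1 + C2/x^9


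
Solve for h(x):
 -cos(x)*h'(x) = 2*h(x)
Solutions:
 h(x) = C1*(sin(x) - 1)/(sin(x) + 1)


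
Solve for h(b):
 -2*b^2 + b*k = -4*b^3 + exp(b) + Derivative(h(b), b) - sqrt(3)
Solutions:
 h(b) = C1 + b^4 - 2*b^3/3 + b^2*k/2 + sqrt(3)*b - exp(b)


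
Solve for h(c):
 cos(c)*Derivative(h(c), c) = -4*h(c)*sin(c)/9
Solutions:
 h(c) = C1*cos(c)^(4/9)


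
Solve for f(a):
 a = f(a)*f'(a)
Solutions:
 f(a) = -sqrt(C1 + a^2)
 f(a) = sqrt(C1 + a^2)


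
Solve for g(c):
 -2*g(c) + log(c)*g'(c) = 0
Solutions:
 g(c) = C1*exp(2*li(c))


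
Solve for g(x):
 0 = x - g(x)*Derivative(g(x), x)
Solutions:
 g(x) = -sqrt(C1 + x^2)
 g(x) = sqrt(C1 + x^2)


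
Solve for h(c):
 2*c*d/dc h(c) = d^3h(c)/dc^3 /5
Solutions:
 h(c) = C1 + Integral(C2*airyai(10^(1/3)*c) + C3*airybi(10^(1/3)*c), c)


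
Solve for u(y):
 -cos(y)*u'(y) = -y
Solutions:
 u(y) = C1 + Integral(y/cos(y), y)


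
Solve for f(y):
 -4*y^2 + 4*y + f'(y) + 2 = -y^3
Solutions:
 f(y) = C1 - y^4/4 + 4*y^3/3 - 2*y^2 - 2*y


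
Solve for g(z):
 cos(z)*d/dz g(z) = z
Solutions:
 g(z) = C1 + Integral(z/cos(z), z)


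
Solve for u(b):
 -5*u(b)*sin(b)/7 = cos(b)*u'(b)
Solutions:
 u(b) = C1*cos(b)^(5/7)


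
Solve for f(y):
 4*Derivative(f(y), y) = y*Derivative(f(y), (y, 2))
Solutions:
 f(y) = C1 + C2*y^5


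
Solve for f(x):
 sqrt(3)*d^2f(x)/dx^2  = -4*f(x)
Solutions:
 f(x) = C1*sin(2*3^(3/4)*x/3) + C2*cos(2*3^(3/4)*x/3)


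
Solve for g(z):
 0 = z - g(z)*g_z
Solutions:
 g(z) = -sqrt(C1 + z^2)
 g(z) = sqrt(C1 + z^2)


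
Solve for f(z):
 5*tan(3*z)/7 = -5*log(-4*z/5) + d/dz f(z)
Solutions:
 f(z) = C1 + 5*z*log(-z) - 5*z*log(5) - 5*z + 10*z*log(2) - 5*log(cos(3*z))/21


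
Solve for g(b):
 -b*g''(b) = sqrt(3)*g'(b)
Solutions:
 g(b) = C1 + C2*b^(1 - sqrt(3))


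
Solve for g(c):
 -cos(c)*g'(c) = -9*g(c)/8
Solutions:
 g(c) = C1*(sin(c) + 1)^(9/16)/(sin(c) - 1)^(9/16)


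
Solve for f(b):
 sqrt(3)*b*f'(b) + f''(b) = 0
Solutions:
 f(b) = C1 + C2*erf(sqrt(2)*3^(1/4)*b/2)


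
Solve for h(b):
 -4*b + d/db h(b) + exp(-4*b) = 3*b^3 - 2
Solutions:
 h(b) = C1 + 3*b^4/4 + 2*b^2 - 2*b + exp(-4*b)/4


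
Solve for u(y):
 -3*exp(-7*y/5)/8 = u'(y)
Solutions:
 u(y) = C1 + 15*exp(-7*y/5)/56


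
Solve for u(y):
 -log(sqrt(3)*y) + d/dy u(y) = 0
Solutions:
 u(y) = C1 + y*log(y) - y + y*log(3)/2


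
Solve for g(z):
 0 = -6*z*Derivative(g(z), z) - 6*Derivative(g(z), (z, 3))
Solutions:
 g(z) = C1 + Integral(C2*airyai(-z) + C3*airybi(-z), z)


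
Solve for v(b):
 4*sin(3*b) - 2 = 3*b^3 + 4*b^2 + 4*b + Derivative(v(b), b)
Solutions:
 v(b) = C1 - 3*b^4/4 - 4*b^3/3 - 2*b^2 - 2*b - 4*cos(3*b)/3


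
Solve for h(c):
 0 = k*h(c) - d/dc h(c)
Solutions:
 h(c) = C1*exp(c*k)


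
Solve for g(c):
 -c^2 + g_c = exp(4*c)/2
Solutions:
 g(c) = C1 + c^3/3 + exp(4*c)/8


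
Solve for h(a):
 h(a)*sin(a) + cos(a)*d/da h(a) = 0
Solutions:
 h(a) = C1*cos(a)


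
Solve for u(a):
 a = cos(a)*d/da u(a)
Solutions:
 u(a) = C1 + Integral(a/cos(a), a)


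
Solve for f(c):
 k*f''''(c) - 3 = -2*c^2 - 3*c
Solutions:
 f(c) = C1 + C2*c + C3*c^2 + C4*c^3 - c^6/(180*k) - c^5/(40*k) + c^4/(8*k)


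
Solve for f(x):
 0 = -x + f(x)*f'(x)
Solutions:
 f(x) = -sqrt(C1 + x^2)
 f(x) = sqrt(C1 + x^2)


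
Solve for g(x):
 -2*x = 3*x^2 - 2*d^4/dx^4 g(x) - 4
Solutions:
 g(x) = C1 + C2*x + C3*x^2 + C4*x^3 + x^6/240 + x^5/120 - x^4/12


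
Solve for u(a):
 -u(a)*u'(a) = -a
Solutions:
 u(a) = -sqrt(C1 + a^2)
 u(a) = sqrt(C1 + a^2)


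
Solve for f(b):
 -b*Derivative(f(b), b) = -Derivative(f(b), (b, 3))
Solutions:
 f(b) = C1 + Integral(C2*airyai(b) + C3*airybi(b), b)


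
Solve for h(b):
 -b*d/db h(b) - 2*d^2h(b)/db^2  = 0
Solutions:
 h(b) = C1 + C2*erf(b/2)


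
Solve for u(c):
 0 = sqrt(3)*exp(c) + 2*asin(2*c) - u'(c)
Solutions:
 u(c) = C1 + 2*c*asin(2*c) + sqrt(1 - 4*c^2) + sqrt(3)*exp(c)


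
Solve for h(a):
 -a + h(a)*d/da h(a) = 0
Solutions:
 h(a) = -sqrt(C1 + a^2)
 h(a) = sqrt(C1 + a^2)


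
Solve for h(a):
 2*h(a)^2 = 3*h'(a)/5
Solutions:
 h(a) = -3/(C1 + 10*a)


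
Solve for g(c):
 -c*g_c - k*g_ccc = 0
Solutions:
 g(c) = C1 + Integral(C2*airyai(c*(-1/k)^(1/3)) + C3*airybi(c*(-1/k)^(1/3)), c)


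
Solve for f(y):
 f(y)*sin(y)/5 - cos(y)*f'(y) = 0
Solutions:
 f(y) = C1/cos(y)^(1/5)


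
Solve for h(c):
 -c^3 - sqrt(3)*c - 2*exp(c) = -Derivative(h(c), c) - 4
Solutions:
 h(c) = C1 + c^4/4 + sqrt(3)*c^2/2 - 4*c + 2*exp(c)


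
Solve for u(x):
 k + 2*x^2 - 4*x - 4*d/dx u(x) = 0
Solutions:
 u(x) = C1 + k*x/4 + x^3/6 - x^2/2


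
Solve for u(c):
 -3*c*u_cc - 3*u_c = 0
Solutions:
 u(c) = C1 + C2*log(c)


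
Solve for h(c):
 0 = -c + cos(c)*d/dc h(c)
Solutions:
 h(c) = C1 + Integral(c/cos(c), c)


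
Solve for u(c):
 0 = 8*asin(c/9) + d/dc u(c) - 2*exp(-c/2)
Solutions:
 u(c) = C1 - 8*c*asin(c/9) - 8*sqrt(81 - c^2) - 4*exp(-c/2)


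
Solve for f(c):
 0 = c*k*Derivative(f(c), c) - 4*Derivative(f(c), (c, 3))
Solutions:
 f(c) = C1 + Integral(C2*airyai(2^(1/3)*c*k^(1/3)/2) + C3*airybi(2^(1/3)*c*k^(1/3)/2), c)


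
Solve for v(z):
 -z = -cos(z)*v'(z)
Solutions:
 v(z) = C1 + Integral(z/cos(z), z)


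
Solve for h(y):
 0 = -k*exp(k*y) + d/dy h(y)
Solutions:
 h(y) = C1 + exp(k*y)


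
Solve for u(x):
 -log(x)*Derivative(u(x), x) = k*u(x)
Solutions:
 u(x) = C1*exp(-k*li(x))


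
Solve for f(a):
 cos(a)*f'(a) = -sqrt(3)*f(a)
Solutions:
 f(a) = C1*(sin(a) - 1)^(sqrt(3)/2)/(sin(a) + 1)^(sqrt(3)/2)


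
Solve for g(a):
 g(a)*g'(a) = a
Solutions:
 g(a) = -sqrt(C1 + a^2)
 g(a) = sqrt(C1 + a^2)


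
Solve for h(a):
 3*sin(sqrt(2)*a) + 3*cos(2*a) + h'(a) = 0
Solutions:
 h(a) = C1 - 3*sin(2*a)/2 + 3*sqrt(2)*cos(sqrt(2)*a)/2


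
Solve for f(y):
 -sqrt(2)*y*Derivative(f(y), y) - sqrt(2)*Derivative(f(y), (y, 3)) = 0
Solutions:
 f(y) = C1 + Integral(C2*airyai(-y) + C3*airybi(-y), y)


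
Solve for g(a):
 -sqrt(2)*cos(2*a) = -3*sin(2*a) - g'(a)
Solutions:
 g(a) = C1 + sqrt(2)*sin(2*a)/2 + 3*cos(2*a)/2


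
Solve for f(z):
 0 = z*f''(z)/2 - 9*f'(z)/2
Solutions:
 f(z) = C1 + C2*z^10


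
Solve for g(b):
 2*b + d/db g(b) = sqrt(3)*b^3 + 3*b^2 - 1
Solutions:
 g(b) = C1 + sqrt(3)*b^4/4 + b^3 - b^2 - b


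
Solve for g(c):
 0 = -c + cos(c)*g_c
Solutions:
 g(c) = C1 + Integral(c/cos(c), c)


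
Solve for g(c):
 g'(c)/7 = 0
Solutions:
 g(c) = C1


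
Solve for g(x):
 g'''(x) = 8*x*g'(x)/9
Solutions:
 g(x) = C1 + Integral(C2*airyai(2*3^(1/3)*x/3) + C3*airybi(2*3^(1/3)*x/3), x)


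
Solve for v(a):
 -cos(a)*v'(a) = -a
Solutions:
 v(a) = C1 + Integral(a/cos(a), a)


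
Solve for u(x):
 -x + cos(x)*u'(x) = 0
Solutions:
 u(x) = C1 + Integral(x/cos(x), x)


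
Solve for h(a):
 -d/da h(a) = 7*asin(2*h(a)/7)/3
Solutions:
 Integral(1/asin(2*_y/7), (_y, h(a))) = C1 - 7*a/3


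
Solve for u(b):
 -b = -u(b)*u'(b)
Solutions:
 u(b) = -sqrt(C1 + b^2)
 u(b) = sqrt(C1 + b^2)


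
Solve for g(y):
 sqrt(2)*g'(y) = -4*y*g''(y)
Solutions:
 g(y) = C1 + C2*y^(1 - sqrt(2)/4)


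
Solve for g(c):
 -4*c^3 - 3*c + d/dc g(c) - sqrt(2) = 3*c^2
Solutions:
 g(c) = C1 + c^4 + c^3 + 3*c^2/2 + sqrt(2)*c


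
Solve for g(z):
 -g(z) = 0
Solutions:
 g(z) = 0


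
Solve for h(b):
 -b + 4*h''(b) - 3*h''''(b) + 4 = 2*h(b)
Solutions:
 h(b) = -b/2 + (C1*sin(2^(1/4)*3^(3/4)*b*sin(atan(sqrt(2)/2)/2)/3) + C2*cos(2^(1/4)*3^(3/4)*b*sin(atan(sqrt(2)/2)/2)/3))*exp(-2^(1/4)*3^(3/4)*b*cos(atan(sqrt(2)/2)/2)/3) + (C3*sin(2^(1/4)*3^(3/4)*b*sin(atan(sqrt(2)/2)/2)/3) + C4*cos(2^(1/4)*3^(3/4)*b*sin(atan(sqrt(2)/2)/2)/3))*exp(2^(1/4)*3^(3/4)*b*cos(atan(sqrt(2)/2)/2)/3) + 2


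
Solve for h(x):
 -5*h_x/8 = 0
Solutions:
 h(x) = C1


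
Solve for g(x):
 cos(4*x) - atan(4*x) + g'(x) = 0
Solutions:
 g(x) = C1 + x*atan(4*x) - log(16*x^2 + 1)/8 - sin(4*x)/4


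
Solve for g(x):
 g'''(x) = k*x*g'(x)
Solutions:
 g(x) = C1 + Integral(C2*airyai(k^(1/3)*x) + C3*airybi(k^(1/3)*x), x)


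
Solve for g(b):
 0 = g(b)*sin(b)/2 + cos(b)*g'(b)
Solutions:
 g(b) = C1*sqrt(cos(b))


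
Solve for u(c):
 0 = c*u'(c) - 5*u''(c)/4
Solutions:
 u(c) = C1 + C2*erfi(sqrt(10)*c/5)


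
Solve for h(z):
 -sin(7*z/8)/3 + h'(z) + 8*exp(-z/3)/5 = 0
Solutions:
 h(z) = C1 - 8*cos(7*z/8)/21 + 24*exp(-z/3)/5


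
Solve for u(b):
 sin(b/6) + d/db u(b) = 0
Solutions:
 u(b) = C1 + 6*cos(b/6)


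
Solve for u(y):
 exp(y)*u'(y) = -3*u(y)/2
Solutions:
 u(y) = C1*exp(3*exp(-y)/2)


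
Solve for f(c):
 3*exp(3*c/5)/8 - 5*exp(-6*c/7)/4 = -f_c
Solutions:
 f(c) = C1 - 5*exp(3*c/5)/8 - 35*exp(-6*c/7)/24


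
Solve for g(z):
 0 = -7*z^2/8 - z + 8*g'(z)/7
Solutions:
 g(z) = C1 + 49*z^3/192 + 7*z^2/16


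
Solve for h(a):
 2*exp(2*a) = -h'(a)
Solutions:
 h(a) = C1 - exp(2*a)


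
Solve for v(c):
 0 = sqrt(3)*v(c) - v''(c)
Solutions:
 v(c) = C1*exp(-3^(1/4)*c) + C2*exp(3^(1/4)*c)


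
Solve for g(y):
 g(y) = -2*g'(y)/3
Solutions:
 g(y) = C1*exp(-3*y/2)


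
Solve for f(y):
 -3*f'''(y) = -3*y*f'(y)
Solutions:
 f(y) = C1 + Integral(C2*airyai(y) + C3*airybi(y), y)


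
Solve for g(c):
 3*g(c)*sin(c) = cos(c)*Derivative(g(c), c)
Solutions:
 g(c) = C1/cos(c)^3


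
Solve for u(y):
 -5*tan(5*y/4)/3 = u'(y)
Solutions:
 u(y) = C1 + 4*log(cos(5*y/4))/3


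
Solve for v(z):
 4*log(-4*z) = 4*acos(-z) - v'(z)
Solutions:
 v(z) = C1 - 4*z*log(-z) + 4*z*acos(-z) - 8*z*log(2) + 4*z + 4*sqrt(1 - z^2)


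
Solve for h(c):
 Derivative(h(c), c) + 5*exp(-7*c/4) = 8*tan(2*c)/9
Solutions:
 h(c) = C1 + 2*log(tan(2*c)^2 + 1)/9 + 20*exp(-7*c/4)/7


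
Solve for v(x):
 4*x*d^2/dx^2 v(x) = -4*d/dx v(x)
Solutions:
 v(x) = C1 + C2*log(x)


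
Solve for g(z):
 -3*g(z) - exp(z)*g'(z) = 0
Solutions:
 g(z) = C1*exp(3*exp(-z))


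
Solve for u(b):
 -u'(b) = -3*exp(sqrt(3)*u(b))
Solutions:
 u(b) = sqrt(3)*(2*log(-1/(C1 + 3*b)) - log(3))/6


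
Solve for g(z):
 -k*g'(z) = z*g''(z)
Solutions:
 g(z) = C1 + z^(1 - re(k))*(C2*sin(log(z)*Abs(im(k))) + C3*cos(log(z)*im(k)))


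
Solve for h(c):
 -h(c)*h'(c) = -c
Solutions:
 h(c) = -sqrt(C1 + c^2)
 h(c) = sqrt(C1 + c^2)


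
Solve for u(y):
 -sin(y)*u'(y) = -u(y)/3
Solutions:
 u(y) = C1*(cos(y) - 1)^(1/6)/(cos(y) + 1)^(1/6)


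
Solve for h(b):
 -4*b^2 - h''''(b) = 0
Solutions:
 h(b) = C1 + C2*b + C3*b^2 + C4*b^3 - b^6/90


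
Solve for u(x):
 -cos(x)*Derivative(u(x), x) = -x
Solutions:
 u(x) = C1 + Integral(x/cos(x), x)


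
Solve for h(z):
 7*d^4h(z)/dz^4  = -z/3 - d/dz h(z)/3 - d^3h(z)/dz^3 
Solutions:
 h(z) = C1 + C2*exp(z*(-4 + 2*2^(1/3)/(21*sqrt(445) + 443)^(1/3) + 2^(2/3)*(21*sqrt(445) + 443)^(1/3))/84)*sin(2^(1/3)*sqrt(3)*z*(-2^(1/3)*(21*sqrt(445) + 443)^(1/3) + 2/(21*sqrt(445) + 443)^(1/3))/84) + C3*exp(z*(-4 + 2*2^(1/3)/(21*sqrt(445) + 443)^(1/3) + 2^(2/3)*(21*sqrt(445) + 443)^(1/3))/84)*cos(2^(1/3)*sqrt(3)*z*(-2^(1/3)*(21*sqrt(445) + 443)^(1/3) + 2/(21*sqrt(445) + 443)^(1/3))/84) + C4*exp(-z*(2*2^(1/3)/(21*sqrt(445) + 443)^(1/3) + 2 + 2^(2/3)*(21*sqrt(445) + 443)^(1/3))/42) - z^2/2


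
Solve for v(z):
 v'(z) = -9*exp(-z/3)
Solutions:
 v(z) = C1 + 27*exp(-z/3)


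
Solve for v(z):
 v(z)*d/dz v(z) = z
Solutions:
 v(z) = -sqrt(C1 + z^2)
 v(z) = sqrt(C1 + z^2)


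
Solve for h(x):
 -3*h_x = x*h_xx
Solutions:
 h(x) = C1 + C2/x^2


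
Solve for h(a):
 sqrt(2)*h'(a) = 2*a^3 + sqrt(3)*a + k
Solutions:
 h(a) = C1 + sqrt(2)*a^4/4 + sqrt(6)*a^2/4 + sqrt(2)*a*k/2


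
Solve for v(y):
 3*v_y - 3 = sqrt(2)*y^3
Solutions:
 v(y) = C1 + sqrt(2)*y^4/12 + y


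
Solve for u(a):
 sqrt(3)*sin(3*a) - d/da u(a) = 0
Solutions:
 u(a) = C1 - sqrt(3)*cos(3*a)/3


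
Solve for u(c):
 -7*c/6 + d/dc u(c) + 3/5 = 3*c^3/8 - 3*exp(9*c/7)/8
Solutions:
 u(c) = C1 + 3*c^4/32 + 7*c^2/12 - 3*c/5 - 7*exp(9*c/7)/24


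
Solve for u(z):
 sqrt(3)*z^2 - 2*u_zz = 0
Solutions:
 u(z) = C1 + C2*z + sqrt(3)*z^4/24


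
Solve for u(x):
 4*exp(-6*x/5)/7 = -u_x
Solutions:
 u(x) = C1 + 10*exp(-6*x/5)/21


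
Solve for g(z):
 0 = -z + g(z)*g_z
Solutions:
 g(z) = -sqrt(C1 + z^2)
 g(z) = sqrt(C1 + z^2)


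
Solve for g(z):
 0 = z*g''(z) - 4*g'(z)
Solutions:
 g(z) = C1 + C2*z^5


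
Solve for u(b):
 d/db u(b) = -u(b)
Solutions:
 u(b) = C1*exp(-b)


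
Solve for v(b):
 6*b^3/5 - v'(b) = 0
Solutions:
 v(b) = C1 + 3*b^4/10


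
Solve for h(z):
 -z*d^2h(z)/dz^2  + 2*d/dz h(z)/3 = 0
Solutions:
 h(z) = C1 + C2*z^(5/3)


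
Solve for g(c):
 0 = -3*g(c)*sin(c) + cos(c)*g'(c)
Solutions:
 g(c) = C1/cos(c)^3


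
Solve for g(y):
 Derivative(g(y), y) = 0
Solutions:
 g(y) = C1


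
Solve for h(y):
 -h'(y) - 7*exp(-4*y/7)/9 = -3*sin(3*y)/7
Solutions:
 h(y) = C1 - cos(3*y)/7 + 49*exp(-4*y/7)/36


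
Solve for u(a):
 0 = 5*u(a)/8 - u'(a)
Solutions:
 u(a) = C1*exp(5*a/8)


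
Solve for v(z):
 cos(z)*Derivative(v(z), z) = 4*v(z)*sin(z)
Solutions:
 v(z) = C1/cos(z)^4


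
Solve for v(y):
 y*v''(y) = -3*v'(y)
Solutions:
 v(y) = C1 + C2/y^2


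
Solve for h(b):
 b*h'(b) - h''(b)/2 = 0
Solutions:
 h(b) = C1 + C2*erfi(b)


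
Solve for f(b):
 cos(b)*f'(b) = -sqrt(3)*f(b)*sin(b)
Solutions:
 f(b) = C1*cos(b)^(sqrt(3))


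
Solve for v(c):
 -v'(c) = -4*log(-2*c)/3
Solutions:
 v(c) = C1 + 4*c*log(-c)/3 + 4*c*(-1 + log(2))/3


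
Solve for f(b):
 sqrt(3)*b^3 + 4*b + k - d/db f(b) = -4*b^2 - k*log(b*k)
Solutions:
 f(b) = C1 + sqrt(3)*b^4/4 + 4*b^3/3 + 2*b^2 + b*k*log(b*k)


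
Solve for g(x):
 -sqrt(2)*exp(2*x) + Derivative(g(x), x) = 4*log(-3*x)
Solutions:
 g(x) = C1 + 4*x*log(-x) + 4*x*(-1 + log(3)) + sqrt(2)*exp(2*x)/2


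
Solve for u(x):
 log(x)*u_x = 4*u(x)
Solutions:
 u(x) = C1*exp(4*li(x))


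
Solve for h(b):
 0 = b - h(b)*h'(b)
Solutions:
 h(b) = -sqrt(C1 + b^2)
 h(b) = sqrt(C1 + b^2)


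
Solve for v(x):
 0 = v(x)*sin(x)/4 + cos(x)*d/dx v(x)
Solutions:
 v(x) = C1*cos(x)^(1/4)


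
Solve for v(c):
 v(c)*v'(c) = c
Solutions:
 v(c) = -sqrt(C1 + c^2)
 v(c) = sqrt(C1 + c^2)


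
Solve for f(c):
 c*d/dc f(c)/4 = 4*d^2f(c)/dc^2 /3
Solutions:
 f(c) = C1 + C2*erfi(sqrt(6)*c/8)


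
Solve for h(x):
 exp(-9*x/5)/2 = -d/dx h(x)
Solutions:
 h(x) = C1 + 5*exp(-9*x/5)/18


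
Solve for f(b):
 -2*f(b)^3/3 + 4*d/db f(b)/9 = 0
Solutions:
 f(b) = -sqrt(-1/(C1 + 3*b))
 f(b) = sqrt(-1/(C1 + 3*b))


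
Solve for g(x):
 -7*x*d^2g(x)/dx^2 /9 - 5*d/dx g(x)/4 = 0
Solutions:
 g(x) = C1 + C2/x^(17/28)


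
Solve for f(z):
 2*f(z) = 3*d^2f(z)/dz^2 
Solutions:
 f(z) = C1*exp(-sqrt(6)*z/3) + C2*exp(sqrt(6)*z/3)


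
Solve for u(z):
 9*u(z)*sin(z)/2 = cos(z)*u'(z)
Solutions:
 u(z) = C1/cos(z)^(9/2)


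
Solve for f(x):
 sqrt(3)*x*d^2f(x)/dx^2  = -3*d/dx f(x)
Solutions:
 f(x) = C1 + C2*x^(1 - sqrt(3))


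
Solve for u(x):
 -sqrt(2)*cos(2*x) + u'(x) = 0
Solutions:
 u(x) = C1 + sqrt(2)*sin(2*x)/2


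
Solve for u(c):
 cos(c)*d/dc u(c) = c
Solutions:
 u(c) = C1 + Integral(c/cos(c), c)


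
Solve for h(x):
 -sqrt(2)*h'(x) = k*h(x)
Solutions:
 h(x) = C1*exp(-sqrt(2)*k*x/2)


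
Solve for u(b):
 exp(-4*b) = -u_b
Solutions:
 u(b) = C1 + exp(-4*b)/4


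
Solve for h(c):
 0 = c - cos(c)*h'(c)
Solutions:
 h(c) = C1 + Integral(c/cos(c), c)


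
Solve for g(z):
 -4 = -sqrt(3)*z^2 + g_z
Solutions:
 g(z) = C1 + sqrt(3)*z^3/3 - 4*z


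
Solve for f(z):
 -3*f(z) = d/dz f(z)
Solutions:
 f(z) = C1*exp(-3*z)


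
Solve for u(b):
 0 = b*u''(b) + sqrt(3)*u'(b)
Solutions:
 u(b) = C1 + C2*b^(1 - sqrt(3))


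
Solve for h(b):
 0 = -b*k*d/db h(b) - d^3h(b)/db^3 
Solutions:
 h(b) = C1 + Integral(C2*airyai(b*(-k)^(1/3)) + C3*airybi(b*(-k)^(1/3)), b)


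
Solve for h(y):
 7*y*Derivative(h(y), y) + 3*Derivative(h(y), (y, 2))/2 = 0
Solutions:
 h(y) = C1 + C2*erf(sqrt(21)*y/3)


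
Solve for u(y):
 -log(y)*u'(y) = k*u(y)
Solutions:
 u(y) = C1*exp(-k*li(y))


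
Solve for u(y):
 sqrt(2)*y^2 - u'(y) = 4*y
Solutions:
 u(y) = C1 + sqrt(2)*y^3/3 - 2*y^2


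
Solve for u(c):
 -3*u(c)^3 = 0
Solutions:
 u(c) = 0


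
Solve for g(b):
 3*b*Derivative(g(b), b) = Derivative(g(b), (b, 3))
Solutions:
 g(b) = C1 + Integral(C2*airyai(3^(1/3)*b) + C3*airybi(3^(1/3)*b), b)


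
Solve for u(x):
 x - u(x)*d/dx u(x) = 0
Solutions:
 u(x) = -sqrt(C1 + x^2)
 u(x) = sqrt(C1 + x^2)


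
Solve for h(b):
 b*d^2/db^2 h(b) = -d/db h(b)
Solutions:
 h(b) = C1 + C2*log(b)


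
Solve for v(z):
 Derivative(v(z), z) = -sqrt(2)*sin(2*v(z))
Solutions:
 v(z) = pi - acos((-C1 - exp(4*sqrt(2)*z))/(C1 - exp(4*sqrt(2)*z)))/2
 v(z) = acos((-C1 - exp(4*sqrt(2)*z))/(C1 - exp(4*sqrt(2)*z)))/2


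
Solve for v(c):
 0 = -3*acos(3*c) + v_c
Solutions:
 v(c) = C1 + 3*c*acos(3*c) - sqrt(1 - 9*c^2)


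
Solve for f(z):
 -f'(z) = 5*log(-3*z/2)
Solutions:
 f(z) = C1 - 5*z*log(-z) + 5*z*(-log(3) + log(2) + 1)


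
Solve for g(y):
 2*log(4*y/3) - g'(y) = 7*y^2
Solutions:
 g(y) = C1 - 7*y^3/3 + 2*y*log(y) - 2*y + y*log(16/9)


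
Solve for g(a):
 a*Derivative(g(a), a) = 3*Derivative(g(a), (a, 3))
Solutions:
 g(a) = C1 + Integral(C2*airyai(3^(2/3)*a/3) + C3*airybi(3^(2/3)*a/3), a)


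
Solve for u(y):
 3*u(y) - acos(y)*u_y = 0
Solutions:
 u(y) = C1*exp(3*Integral(1/acos(y), y))


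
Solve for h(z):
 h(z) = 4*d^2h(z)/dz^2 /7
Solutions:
 h(z) = C1*exp(-sqrt(7)*z/2) + C2*exp(sqrt(7)*z/2)


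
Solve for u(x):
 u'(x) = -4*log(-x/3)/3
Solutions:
 u(x) = C1 - 4*x*log(-x)/3 + 4*x*(1 + log(3))/3


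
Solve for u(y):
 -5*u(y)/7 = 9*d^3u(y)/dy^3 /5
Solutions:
 u(y) = C3*exp(y*(-147^(1/3)*5^(2/3) + 3*3^(1/3)*35^(2/3))/84)*sin(3^(5/6)*35^(2/3)*y/42) + C4*exp(y*(-147^(1/3)*5^(2/3) + 3*3^(1/3)*35^(2/3))/84)*cos(3^(5/6)*35^(2/3)*y/42) + C5*exp(-y*(147^(1/3)*5^(2/3) + 3*3^(1/3)*35^(2/3))/84) + (C1*sin(3^(5/6)*35^(2/3)*y/42) + C2*cos(3^(5/6)*35^(2/3)*y/42))*exp(147^(1/3)*5^(2/3)*y/42)


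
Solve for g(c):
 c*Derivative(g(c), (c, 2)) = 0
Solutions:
 g(c) = C1 + C2*c


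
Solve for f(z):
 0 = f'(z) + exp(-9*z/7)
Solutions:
 f(z) = C1 + 7*exp(-9*z/7)/9


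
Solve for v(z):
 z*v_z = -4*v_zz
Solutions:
 v(z) = C1 + C2*erf(sqrt(2)*z/4)


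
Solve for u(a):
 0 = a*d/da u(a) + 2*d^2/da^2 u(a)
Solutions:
 u(a) = C1 + C2*erf(a/2)


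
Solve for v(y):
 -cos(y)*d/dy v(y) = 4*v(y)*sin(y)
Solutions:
 v(y) = C1*cos(y)^4


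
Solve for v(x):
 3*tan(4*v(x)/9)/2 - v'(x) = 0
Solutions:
 v(x) = -9*asin(C1*exp(2*x/3))/4 + 9*pi/4
 v(x) = 9*asin(C1*exp(2*x/3))/4


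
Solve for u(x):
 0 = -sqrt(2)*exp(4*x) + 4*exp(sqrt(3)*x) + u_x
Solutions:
 u(x) = C1 + sqrt(2)*exp(4*x)/4 - 4*sqrt(3)*exp(sqrt(3)*x)/3


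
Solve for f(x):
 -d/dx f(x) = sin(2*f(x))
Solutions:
 f(x) = pi - acos((-C1 - exp(4*x))/(C1 - exp(4*x)))/2
 f(x) = acos((-C1 - exp(4*x))/(C1 - exp(4*x)))/2


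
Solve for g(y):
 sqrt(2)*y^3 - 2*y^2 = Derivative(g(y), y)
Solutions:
 g(y) = C1 + sqrt(2)*y^4/4 - 2*y^3/3


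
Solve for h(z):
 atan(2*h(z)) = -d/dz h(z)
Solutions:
 Integral(1/atan(2*_y), (_y, h(z))) = C1 - z


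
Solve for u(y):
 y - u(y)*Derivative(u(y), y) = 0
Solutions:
 u(y) = -sqrt(C1 + y^2)
 u(y) = sqrt(C1 + y^2)


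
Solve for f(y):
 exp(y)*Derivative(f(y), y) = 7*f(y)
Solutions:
 f(y) = C1*exp(-7*exp(-y))


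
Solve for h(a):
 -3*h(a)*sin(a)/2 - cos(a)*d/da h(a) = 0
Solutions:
 h(a) = C1*cos(a)^(3/2)


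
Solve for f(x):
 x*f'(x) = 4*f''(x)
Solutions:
 f(x) = C1 + C2*erfi(sqrt(2)*x/4)


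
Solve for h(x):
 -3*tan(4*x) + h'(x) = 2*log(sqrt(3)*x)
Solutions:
 h(x) = C1 + 2*x*log(x) - 2*x + x*log(3) - 3*log(cos(4*x))/4


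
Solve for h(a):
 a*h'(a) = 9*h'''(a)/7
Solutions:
 h(a) = C1 + Integral(C2*airyai(21^(1/3)*a/3) + C3*airybi(21^(1/3)*a/3), a)


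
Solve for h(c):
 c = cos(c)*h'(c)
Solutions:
 h(c) = C1 + Integral(c/cos(c), c)


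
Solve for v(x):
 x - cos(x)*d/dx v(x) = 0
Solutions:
 v(x) = C1 + Integral(x/cos(x), x)


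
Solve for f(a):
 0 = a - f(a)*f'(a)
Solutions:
 f(a) = -sqrt(C1 + a^2)
 f(a) = sqrt(C1 + a^2)


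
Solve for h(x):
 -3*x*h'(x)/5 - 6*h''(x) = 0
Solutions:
 h(x) = C1 + C2*erf(sqrt(5)*x/10)


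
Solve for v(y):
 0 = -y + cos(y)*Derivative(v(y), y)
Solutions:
 v(y) = C1 + Integral(y/cos(y), y)


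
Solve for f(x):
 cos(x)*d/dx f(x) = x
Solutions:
 f(x) = C1 + Integral(x/cos(x), x)


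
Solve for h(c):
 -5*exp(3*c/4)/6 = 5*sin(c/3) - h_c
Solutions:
 h(c) = C1 + 10*exp(3*c/4)/9 - 15*cos(c/3)


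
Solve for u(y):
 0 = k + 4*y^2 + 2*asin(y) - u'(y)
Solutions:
 u(y) = C1 + k*y + 4*y^3/3 + 2*y*asin(y) + 2*sqrt(1 - y^2)


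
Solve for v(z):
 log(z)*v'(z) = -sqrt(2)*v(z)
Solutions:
 v(z) = C1*exp(-sqrt(2)*li(z))


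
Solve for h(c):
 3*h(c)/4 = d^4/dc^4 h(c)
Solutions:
 h(c) = C1*exp(-sqrt(2)*3^(1/4)*c/2) + C2*exp(sqrt(2)*3^(1/4)*c/2) + C3*sin(sqrt(2)*3^(1/4)*c/2) + C4*cos(sqrt(2)*3^(1/4)*c/2)


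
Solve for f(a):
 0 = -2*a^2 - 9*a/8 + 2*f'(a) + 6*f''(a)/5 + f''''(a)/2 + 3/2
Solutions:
 f(a) = C1 + C2*exp(2^(1/3)*a*(-2*2^(1/3)/(1 + sqrt(705)/25)^(1/3) + 5*(1 + sqrt(705)/25)^(1/3))/10)*sin(sqrt(3)*a*(36/(54 + 54*sqrt(705)/25)^(1/3) + 5*(54 + 54*sqrt(705)/25)^(1/3))/30) + C3*exp(2^(1/3)*a*(-2*2^(1/3)/(1 + sqrt(705)/25)^(1/3) + 5*(1 + sqrt(705)/25)^(1/3))/10)*cos(sqrt(3)*a*(36/(54 + 54*sqrt(705)/25)^(1/3) + 5*(54 + 54*sqrt(705)/25)^(1/3))/30) + C4*exp(2^(1/3)*a*(-(1 + sqrt(705)/25)^(1/3) + 2*2^(1/3)/(5*(1 + sqrt(705)/25)^(1/3)))) + a^3/3 - 51*a^2/160 - 147*a/400


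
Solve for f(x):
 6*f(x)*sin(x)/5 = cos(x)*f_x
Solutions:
 f(x) = C1/cos(x)^(6/5)


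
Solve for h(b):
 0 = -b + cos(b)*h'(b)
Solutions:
 h(b) = C1 + Integral(b/cos(b), b)


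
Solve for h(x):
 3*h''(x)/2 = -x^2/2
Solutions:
 h(x) = C1 + C2*x - x^4/36


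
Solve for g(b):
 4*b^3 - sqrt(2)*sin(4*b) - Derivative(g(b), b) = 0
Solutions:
 g(b) = C1 + b^4 + sqrt(2)*cos(4*b)/4


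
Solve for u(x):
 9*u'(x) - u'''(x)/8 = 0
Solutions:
 u(x) = C1 + C2*exp(-6*sqrt(2)*x) + C3*exp(6*sqrt(2)*x)


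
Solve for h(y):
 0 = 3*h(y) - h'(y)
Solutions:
 h(y) = C1*exp(3*y)


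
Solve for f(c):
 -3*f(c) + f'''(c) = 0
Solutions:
 f(c) = C3*exp(3^(1/3)*c) + (C1*sin(3^(5/6)*c/2) + C2*cos(3^(5/6)*c/2))*exp(-3^(1/3)*c/2)


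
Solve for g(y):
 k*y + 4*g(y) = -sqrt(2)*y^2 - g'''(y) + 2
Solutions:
 g(y) = C3*exp(-2^(2/3)*y) - k*y/4 - sqrt(2)*y^2/4 + (C1*sin(2^(2/3)*sqrt(3)*y/2) + C2*cos(2^(2/3)*sqrt(3)*y/2))*exp(2^(2/3)*y/2) + 1/2


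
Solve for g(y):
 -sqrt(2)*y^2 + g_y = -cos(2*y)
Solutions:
 g(y) = C1 + sqrt(2)*y^3/3 - sin(2*y)/2


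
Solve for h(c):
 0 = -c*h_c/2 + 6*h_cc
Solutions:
 h(c) = C1 + C2*erfi(sqrt(6)*c/12)


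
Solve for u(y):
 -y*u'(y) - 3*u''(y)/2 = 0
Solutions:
 u(y) = C1 + C2*erf(sqrt(3)*y/3)


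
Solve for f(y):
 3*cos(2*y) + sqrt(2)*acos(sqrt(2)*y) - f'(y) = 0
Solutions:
 f(y) = C1 + sqrt(2)*(y*acos(sqrt(2)*y) - sqrt(2)*sqrt(1 - 2*y^2)/2) + 3*sin(2*y)/2


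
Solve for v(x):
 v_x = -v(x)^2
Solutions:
 v(x) = 1/(C1 + x)


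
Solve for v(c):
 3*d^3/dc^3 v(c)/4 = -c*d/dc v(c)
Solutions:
 v(c) = C1 + Integral(C2*airyai(-6^(2/3)*c/3) + C3*airybi(-6^(2/3)*c/3), c)


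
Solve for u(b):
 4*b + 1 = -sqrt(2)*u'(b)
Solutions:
 u(b) = C1 - sqrt(2)*b^2 - sqrt(2)*b/2


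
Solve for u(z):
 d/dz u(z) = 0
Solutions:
 u(z) = C1


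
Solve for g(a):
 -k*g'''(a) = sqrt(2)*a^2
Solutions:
 g(a) = C1 + C2*a + C3*a^2 - sqrt(2)*a^5/(60*k)


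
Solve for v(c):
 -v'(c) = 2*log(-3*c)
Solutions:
 v(c) = C1 - 2*c*log(-c) + 2*c*(1 - log(3))


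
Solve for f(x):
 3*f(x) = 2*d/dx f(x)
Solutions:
 f(x) = C1*exp(3*x/2)


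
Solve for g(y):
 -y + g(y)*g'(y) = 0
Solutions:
 g(y) = -sqrt(C1 + y^2)
 g(y) = sqrt(C1 + y^2)


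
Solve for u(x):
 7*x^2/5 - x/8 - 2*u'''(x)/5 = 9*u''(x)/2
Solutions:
 u(x) = C1 + C2*x + C3*exp(-45*x/4) + 7*x^4/270 - 673*x^3/48600 + 673*x^2/182250


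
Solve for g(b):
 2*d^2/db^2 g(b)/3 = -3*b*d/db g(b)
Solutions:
 g(b) = C1 + C2*erf(3*b/2)


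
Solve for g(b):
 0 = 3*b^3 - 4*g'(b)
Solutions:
 g(b) = C1 + 3*b^4/16


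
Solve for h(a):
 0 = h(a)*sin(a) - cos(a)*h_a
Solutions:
 h(a) = C1/cos(a)


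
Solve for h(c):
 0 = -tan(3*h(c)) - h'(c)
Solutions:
 h(c) = -asin(C1*exp(-3*c))/3 + pi/3
 h(c) = asin(C1*exp(-3*c))/3


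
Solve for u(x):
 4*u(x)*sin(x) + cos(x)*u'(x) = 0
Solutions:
 u(x) = C1*cos(x)^4


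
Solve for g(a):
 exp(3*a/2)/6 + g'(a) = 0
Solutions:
 g(a) = C1 - exp(3*a/2)/9


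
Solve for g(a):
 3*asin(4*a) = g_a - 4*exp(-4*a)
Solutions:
 g(a) = C1 + 3*a*asin(4*a) + 3*sqrt(1 - 16*a^2)/4 - exp(-4*a)


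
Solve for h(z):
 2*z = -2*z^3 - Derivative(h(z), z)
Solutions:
 h(z) = C1 - z^4/2 - z^2


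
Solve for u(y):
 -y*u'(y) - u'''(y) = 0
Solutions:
 u(y) = C1 + Integral(C2*airyai(-y) + C3*airybi(-y), y)


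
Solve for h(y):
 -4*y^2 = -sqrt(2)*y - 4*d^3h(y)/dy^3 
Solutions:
 h(y) = C1 + C2*y + C3*y^2 + y^5/60 - sqrt(2)*y^4/96


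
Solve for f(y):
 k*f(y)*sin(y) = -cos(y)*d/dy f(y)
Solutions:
 f(y) = C1*exp(k*log(cos(y)))


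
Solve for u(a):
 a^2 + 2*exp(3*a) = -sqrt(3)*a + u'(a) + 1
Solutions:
 u(a) = C1 + a^3/3 + sqrt(3)*a^2/2 - a + 2*exp(3*a)/3


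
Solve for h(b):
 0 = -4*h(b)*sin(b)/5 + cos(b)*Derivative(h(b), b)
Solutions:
 h(b) = C1/cos(b)^(4/5)


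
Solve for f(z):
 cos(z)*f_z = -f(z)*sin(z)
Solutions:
 f(z) = C1*cos(z)


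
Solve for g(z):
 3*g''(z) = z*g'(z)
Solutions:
 g(z) = C1 + C2*erfi(sqrt(6)*z/6)


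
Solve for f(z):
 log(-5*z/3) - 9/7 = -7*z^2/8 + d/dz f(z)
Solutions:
 f(z) = C1 + 7*z^3/24 + z*log(-z) + z*(-16/7 - log(3) + log(5))


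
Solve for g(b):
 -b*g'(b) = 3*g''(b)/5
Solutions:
 g(b) = C1 + C2*erf(sqrt(30)*b/6)


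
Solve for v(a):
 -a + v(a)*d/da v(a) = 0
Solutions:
 v(a) = -sqrt(C1 + a^2)
 v(a) = sqrt(C1 + a^2)


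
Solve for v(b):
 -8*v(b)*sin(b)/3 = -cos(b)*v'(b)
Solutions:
 v(b) = C1/cos(b)^(8/3)


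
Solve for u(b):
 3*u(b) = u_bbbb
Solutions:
 u(b) = C1*exp(-3^(1/4)*b) + C2*exp(3^(1/4)*b) + C3*sin(3^(1/4)*b) + C4*cos(3^(1/4)*b)


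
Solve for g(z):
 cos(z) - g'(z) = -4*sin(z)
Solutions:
 g(z) = C1 + sin(z) - 4*cos(z)


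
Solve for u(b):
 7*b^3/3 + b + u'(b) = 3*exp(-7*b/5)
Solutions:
 u(b) = C1 - 7*b^4/12 - b^2/2 - 15*exp(-7*b/5)/7


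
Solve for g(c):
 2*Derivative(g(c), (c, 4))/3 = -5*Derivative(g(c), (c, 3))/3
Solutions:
 g(c) = C1 + C2*c + C3*c^2 + C4*exp(-5*c/2)


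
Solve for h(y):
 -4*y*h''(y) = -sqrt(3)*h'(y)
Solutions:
 h(y) = C1 + C2*y^(sqrt(3)/4 + 1)


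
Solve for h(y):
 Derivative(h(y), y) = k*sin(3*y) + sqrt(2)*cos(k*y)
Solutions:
 h(y) = C1 - k*cos(3*y)/3 + sqrt(2)*sin(k*y)/k


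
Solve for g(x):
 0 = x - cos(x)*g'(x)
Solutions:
 g(x) = C1 + Integral(x/cos(x), x)


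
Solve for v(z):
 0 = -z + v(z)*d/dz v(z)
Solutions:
 v(z) = -sqrt(C1 + z^2)
 v(z) = sqrt(C1 + z^2)


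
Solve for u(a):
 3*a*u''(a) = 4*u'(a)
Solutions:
 u(a) = C1 + C2*a^(7/3)


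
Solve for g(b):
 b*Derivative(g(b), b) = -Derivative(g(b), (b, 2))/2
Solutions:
 g(b) = C1 + C2*erf(b)


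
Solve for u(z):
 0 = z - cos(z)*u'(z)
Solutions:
 u(z) = C1 + Integral(z/cos(z), z)


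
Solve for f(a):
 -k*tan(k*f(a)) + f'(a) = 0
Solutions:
 f(a) = Piecewise((-asin(exp(C1*k + a*k^2))/k + pi/k, Ne(k, 0)), (nan, True))
 f(a) = Piecewise((asin(exp(C1*k + a*k^2))/k, Ne(k, 0)), (nan, True))


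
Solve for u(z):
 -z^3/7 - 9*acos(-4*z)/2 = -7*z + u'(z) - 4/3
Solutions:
 u(z) = C1 - z^4/28 + 7*z^2/2 - 9*z*acos(-4*z)/2 + 4*z/3 - 9*sqrt(1 - 16*z^2)/8


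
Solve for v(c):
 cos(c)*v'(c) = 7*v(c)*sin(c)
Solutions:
 v(c) = C1/cos(c)^7


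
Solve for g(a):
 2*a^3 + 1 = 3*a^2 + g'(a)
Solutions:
 g(a) = C1 + a^4/2 - a^3 + a


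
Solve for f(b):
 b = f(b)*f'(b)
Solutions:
 f(b) = -sqrt(C1 + b^2)
 f(b) = sqrt(C1 + b^2)


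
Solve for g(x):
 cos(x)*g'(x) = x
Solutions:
 g(x) = C1 + Integral(x/cos(x), x)


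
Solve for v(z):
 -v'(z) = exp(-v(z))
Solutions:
 v(z) = log(C1 - z)


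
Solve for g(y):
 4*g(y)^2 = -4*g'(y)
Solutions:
 g(y) = 1/(C1 + y)


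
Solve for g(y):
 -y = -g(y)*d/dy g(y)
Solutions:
 g(y) = -sqrt(C1 + y^2)
 g(y) = sqrt(C1 + y^2)


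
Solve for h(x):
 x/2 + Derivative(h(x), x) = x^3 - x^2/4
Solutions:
 h(x) = C1 + x^4/4 - x^3/12 - x^2/4


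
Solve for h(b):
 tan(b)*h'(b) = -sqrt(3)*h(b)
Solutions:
 h(b) = C1/sin(b)^(sqrt(3))


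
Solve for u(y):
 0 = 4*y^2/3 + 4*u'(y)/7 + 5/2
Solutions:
 u(y) = C1 - 7*y^3/9 - 35*y/8


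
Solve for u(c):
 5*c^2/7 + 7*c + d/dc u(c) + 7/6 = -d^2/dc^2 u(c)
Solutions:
 u(c) = C1 + C2*exp(-c) - 5*c^3/21 - 39*c^2/14 + 185*c/42


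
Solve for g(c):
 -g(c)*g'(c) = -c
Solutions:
 g(c) = -sqrt(C1 + c^2)
 g(c) = sqrt(C1 + c^2)


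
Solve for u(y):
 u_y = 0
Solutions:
 u(y) = C1


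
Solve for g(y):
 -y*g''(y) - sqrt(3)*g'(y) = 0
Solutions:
 g(y) = C1 + C2*y^(1 - sqrt(3))


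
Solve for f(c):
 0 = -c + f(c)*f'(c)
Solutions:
 f(c) = -sqrt(C1 + c^2)
 f(c) = sqrt(C1 + c^2)


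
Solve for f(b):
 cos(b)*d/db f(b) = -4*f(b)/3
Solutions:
 f(b) = C1*(sin(b) - 1)^(2/3)/(sin(b) + 1)^(2/3)


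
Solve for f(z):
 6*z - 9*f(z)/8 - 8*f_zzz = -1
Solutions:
 f(z) = C3*exp(-3^(2/3)*z/4) + 16*z/3 + (C1*sin(3*3^(1/6)*z/8) + C2*cos(3*3^(1/6)*z/8))*exp(3^(2/3)*z/8) + 8/9


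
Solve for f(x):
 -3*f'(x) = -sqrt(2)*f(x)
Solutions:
 f(x) = C1*exp(sqrt(2)*x/3)


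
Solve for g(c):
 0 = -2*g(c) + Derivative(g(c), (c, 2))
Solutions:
 g(c) = C1*exp(-sqrt(2)*c) + C2*exp(sqrt(2)*c)


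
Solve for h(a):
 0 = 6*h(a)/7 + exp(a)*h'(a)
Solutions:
 h(a) = C1*exp(6*exp(-a)/7)


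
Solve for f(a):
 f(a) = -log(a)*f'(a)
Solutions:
 f(a) = C1*exp(-li(a))


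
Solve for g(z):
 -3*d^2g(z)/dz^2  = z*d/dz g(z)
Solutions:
 g(z) = C1 + C2*erf(sqrt(6)*z/6)


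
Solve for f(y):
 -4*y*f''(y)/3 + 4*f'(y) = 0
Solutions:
 f(y) = C1 + C2*y^4


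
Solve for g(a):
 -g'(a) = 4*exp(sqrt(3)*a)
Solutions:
 g(a) = C1 - 4*sqrt(3)*exp(sqrt(3)*a)/3


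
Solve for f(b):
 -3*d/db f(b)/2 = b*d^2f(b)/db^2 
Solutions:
 f(b) = C1 + C2/sqrt(b)


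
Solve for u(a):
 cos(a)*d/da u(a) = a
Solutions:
 u(a) = C1 + Integral(a/cos(a), a)


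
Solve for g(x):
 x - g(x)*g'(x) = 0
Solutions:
 g(x) = -sqrt(C1 + x^2)
 g(x) = sqrt(C1 + x^2)


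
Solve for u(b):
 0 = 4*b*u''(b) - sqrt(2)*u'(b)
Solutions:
 u(b) = C1 + C2*b^(sqrt(2)/4 + 1)


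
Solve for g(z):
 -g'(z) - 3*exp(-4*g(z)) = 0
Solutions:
 g(z) = log(-I*(C1 - 12*z)^(1/4))
 g(z) = log(I*(C1 - 12*z)^(1/4))
 g(z) = log(-(C1 - 12*z)^(1/4))
 g(z) = log(C1 - 12*z)/4


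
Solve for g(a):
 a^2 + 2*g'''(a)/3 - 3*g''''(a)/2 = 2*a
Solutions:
 g(a) = C1 + C2*a + C3*a^2 + C4*exp(4*a/9) - a^5/40 - 5*a^4/32 - 45*a^3/32


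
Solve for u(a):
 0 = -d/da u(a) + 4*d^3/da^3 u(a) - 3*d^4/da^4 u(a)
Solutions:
 u(a) = C1 + C2*exp(a) + C3*exp(a*(1 - sqrt(13))/6) + C4*exp(a*(1 + sqrt(13))/6)


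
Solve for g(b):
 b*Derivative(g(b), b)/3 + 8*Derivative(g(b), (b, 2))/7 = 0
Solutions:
 g(b) = C1 + C2*erf(sqrt(21)*b/12)


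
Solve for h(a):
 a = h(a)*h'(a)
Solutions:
 h(a) = -sqrt(C1 + a^2)
 h(a) = sqrt(C1 + a^2)


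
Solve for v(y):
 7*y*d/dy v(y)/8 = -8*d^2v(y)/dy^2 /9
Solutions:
 v(y) = C1 + C2*erf(3*sqrt(14)*y/16)


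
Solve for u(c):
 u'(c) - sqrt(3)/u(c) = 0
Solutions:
 u(c) = -sqrt(C1 + 2*sqrt(3)*c)
 u(c) = sqrt(C1 + 2*sqrt(3)*c)


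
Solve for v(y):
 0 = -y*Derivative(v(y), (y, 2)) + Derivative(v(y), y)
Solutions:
 v(y) = C1 + C2*y^2


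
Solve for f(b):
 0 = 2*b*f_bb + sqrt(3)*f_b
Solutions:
 f(b) = C1 + C2*b^(1 - sqrt(3)/2)


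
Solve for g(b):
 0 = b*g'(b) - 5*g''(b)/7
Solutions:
 g(b) = C1 + C2*erfi(sqrt(70)*b/10)


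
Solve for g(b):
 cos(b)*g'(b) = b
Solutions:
 g(b) = C1 + Integral(b/cos(b), b)


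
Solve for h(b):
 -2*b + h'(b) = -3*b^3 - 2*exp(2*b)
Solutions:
 h(b) = C1 - 3*b^4/4 + b^2 - exp(2*b)


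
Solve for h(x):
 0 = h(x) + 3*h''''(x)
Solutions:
 h(x) = (C1*sin(sqrt(2)*3^(3/4)*x/6) + C2*cos(sqrt(2)*3^(3/4)*x/6))*exp(-sqrt(2)*3^(3/4)*x/6) + (C3*sin(sqrt(2)*3^(3/4)*x/6) + C4*cos(sqrt(2)*3^(3/4)*x/6))*exp(sqrt(2)*3^(3/4)*x/6)


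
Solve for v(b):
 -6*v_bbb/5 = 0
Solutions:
 v(b) = C1 + C2*b + C3*b^2


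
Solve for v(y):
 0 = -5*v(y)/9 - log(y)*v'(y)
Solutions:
 v(y) = C1*exp(-5*li(y)/9)


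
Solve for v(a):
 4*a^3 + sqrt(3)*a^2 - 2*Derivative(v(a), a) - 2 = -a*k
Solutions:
 v(a) = C1 + a^4/2 + sqrt(3)*a^3/6 + a^2*k/4 - a


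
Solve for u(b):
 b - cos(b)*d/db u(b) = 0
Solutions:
 u(b) = C1 + Integral(b/cos(b), b)


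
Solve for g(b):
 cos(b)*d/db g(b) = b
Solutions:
 g(b) = C1 + Integral(b/cos(b), b)


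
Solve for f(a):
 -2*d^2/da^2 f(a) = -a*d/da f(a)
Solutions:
 f(a) = C1 + C2*erfi(a/2)


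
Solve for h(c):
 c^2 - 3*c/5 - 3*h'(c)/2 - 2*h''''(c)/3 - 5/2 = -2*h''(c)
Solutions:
 h(c) = C1 + C2*exp(c*((sqrt(17) + 9)^(-1/3) + (sqrt(17) + 9)^(1/3)/4))*sin(sqrt(3)*c*(-(sqrt(17) + 9)^(1/3)/4 + (sqrt(17) + 9)^(-1/3))) + C3*exp(c*((sqrt(17) + 9)^(-1/3) + (sqrt(17) + 9)^(1/3)/4))*cos(sqrt(3)*c*(-(sqrt(17) + 9)^(1/3)/4 + (sqrt(17) + 9)^(-1/3))) + C4*exp(-c*(2/(sqrt(17) + 9)^(1/3) + (sqrt(17) + 9)^(1/3)/2)) + 2*c^3/9 + 31*c^2/45 + 23*c/135


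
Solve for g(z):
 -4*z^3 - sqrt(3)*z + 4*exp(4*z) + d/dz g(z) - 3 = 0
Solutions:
 g(z) = C1 + z^4 + sqrt(3)*z^2/2 + 3*z - exp(4*z)


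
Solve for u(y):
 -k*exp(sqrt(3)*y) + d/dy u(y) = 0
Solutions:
 u(y) = C1 + sqrt(3)*k*exp(sqrt(3)*y)/3


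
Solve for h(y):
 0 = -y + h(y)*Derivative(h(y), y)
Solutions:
 h(y) = -sqrt(C1 + y^2)
 h(y) = sqrt(C1 + y^2)


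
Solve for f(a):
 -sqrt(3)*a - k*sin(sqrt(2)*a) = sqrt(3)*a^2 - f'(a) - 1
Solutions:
 f(a) = C1 + sqrt(3)*a^3/3 + sqrt(3)*a^2/2 - a - sqrt(2)*k*cos(sqrt(2)*a)/2


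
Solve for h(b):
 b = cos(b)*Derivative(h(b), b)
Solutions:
 h(b) = C1 + Integral(b/cos(b), b)


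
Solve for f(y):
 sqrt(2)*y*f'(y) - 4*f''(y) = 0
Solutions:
 f(y) = C1 + C2*erfi(2^(3/4)*y/4)


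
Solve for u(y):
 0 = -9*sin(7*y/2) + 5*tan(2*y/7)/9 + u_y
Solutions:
 u(y) = C1 + 35*log(cos(2*y/7))/18 - 18*cos(7*y/2)/7


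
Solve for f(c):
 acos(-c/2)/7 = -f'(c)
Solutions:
 f(c) = C1 - c*acos(-c/2)/7 - sqrt(4 - c^2)/7


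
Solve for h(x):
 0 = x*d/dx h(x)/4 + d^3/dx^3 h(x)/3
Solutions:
 h(x) = C1 + Integral(C2*airyai(-6^(1/3)*x/2) + C3*airybi(-6^(1/3)*x/2), x)


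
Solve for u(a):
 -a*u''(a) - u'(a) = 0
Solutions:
 u(a) = C1 + C2*log(a)


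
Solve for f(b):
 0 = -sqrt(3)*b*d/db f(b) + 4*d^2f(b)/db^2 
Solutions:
 f(b) = C1 + C2*erfi(sqrt(2)*3^(1/4)*b/4)


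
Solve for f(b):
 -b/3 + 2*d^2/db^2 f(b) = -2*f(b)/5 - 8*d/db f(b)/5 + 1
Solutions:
 f(b) = 5*b/6 + (C1*sin(b/5) + C2*cos(b/5))*exp(-2*b/5) - 5/6


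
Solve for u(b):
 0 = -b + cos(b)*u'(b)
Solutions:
 u(b) = C1 + Integral(b/cos(b), b)


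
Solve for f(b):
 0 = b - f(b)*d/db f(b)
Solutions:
 f(b) = -sqrt(C1 + b^2)
 f(b) = sqrt(C1 + b^2)


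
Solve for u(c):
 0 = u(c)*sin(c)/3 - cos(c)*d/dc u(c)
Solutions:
 u(c) = C1/cos(c)^(1/3)


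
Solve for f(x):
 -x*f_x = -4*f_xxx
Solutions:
 f(x) = C1 + Integral(C2*airyai(2^(1/3)*x/2) + C3*airybi(2^(1/3)*x/2), x)


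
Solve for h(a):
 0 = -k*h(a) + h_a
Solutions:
 h(a) = C1*exp(a*k)


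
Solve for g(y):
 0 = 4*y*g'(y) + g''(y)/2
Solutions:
 g(y) = C1 + C2*erf(2*y)


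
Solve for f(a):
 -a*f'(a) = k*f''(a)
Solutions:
 f(a) = C1 + C2*sqrt(k)*erf(sqrt(2)*a*sqrt(1/k)/2)


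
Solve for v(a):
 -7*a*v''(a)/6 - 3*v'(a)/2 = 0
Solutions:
 v(a) = C1 + C2/a^(2/7)


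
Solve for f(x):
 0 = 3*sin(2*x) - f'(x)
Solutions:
 f(x) = C1 - 3*cos(2*x)/2


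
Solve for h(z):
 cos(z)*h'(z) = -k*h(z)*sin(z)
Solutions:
 h(z) = C1*exp(k*log(cos(z)))


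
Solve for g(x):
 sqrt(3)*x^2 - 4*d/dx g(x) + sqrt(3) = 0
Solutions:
 g(x) = C1 + sqrt(3)*x^3/12 + sqrt(3)*x/4


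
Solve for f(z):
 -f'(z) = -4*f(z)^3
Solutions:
 f(z) = -sqrt(2)*sqrt(-1/(C1 + 4*z))/2
 f(z) = sqrt(2)*sqrt(-1/(C1 + 4*z))/2


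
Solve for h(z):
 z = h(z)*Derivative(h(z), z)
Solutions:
 h(z) = -sqrt(C1 + z^2)
 h(z) = sqrt(C1 + z^2)


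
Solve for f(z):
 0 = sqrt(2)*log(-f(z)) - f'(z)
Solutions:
 -li(-f(z)) = C1 + sqrt(2)*z


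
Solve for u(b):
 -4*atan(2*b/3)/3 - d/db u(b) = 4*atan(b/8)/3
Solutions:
 u(b) = C1 - 4*b*atan(b/8)/3 - 4*b*atan(2*b/3)/3 + 16*log(b^2 + 64)/3 + log(4*b^2 + 9)


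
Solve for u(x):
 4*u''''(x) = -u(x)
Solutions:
 u(x) = (C1*sin(x/2) + C2*cos(x/2))*exp(-x/2) + (C3*sin(x/2) + C4*cos(x/2))*exp(x/2)


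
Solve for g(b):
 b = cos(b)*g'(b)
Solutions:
 g(b) = C1 + Integral(b/cos(b), b)


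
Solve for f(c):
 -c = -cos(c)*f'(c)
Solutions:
 f(c) = C1 + Integral(c/cos(c), c)


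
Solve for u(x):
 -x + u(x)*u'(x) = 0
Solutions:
 u(x) = -sqrt(C1 + x^2)
 u(x) = sqrt(C1 + x^2)


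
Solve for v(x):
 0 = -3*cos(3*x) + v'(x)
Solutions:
 v(x) = C1 + sin(3*x)


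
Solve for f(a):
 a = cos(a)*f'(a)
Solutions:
 f(a) = C1 + Integral(a/cos(a), a)
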